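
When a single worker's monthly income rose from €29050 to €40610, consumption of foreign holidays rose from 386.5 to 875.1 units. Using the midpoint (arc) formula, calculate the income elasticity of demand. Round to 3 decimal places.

ΔQ = 875.1 − 386.5 = 488.6; midpoint Q̄ = (386.5 + 875.1)/2 = 630.8.
ΔI = 40610 − 29050 = 11560; midpoint Ī = (29050 + 40610)/2 = 34830.
η = (ΔQ/Q̄) ÷ (ΔI/Ī) = (488.6/630.8) ÷ (11560/34830) = 2.334.

2.334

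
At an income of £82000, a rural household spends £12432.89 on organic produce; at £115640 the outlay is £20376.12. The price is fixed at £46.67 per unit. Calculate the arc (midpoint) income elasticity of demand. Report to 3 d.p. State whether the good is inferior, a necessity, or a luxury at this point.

1.422 (luxury)

With a constant price, Q₁ = 12432.89/46.67 = 266.400 and Q₂ = 20376.12/46.67 = 436.600 (equivalently, work directly with expenditure since P cancels).
Midpoint %ΔQ = (20376.12 − 12432.89)/16404.50 = 0.48421; midpoint %ΔI = (115640 − 82000)/98820 = 0.34042.
η = 0.48421 / 0.34042 = 1.422.
η > 1 ⇒ luxury.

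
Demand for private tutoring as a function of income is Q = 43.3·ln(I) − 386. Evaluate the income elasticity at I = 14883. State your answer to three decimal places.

1.442

At I = 14883: Q = 30.025.
dQ/dI = 43.3/I = 0.00290936 at this income.
η = (dQ/dI)·(I/Q) = 0.00290936 × (14883/30.025) = 1.442.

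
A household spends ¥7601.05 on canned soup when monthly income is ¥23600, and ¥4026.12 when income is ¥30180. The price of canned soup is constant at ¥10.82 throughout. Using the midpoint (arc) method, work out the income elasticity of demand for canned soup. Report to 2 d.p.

-2.51

With a constant price, Q₁ = 7601.05/10.82 = 702.500 and Q₂ = 4026.12/10.82 = 372.100 (equivalently, work directly with expenditure since P cancels).
Midpoint %ΔQ = (4026.12 − 7601.05)/5813.59 = -0.61493; midpoint %ΔI = (30180 − 23600)/26890 = 0.24470.
η = -0.61493 / 0.24470 = -2.51.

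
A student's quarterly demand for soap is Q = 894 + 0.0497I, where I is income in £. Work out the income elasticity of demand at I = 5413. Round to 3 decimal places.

0.231

At I = 5413: Q = 1163.026.
dQ/dI = 0.0497.
η = (dQ/dI)·(I/Q) = 0.0497 × (5413/1163.026) = 0.231.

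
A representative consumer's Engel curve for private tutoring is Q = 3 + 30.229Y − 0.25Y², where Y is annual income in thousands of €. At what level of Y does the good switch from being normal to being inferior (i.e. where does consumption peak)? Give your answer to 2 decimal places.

60.46

dQ/dY = 30.229 − 0.5Y.
The good is inferior where dQ/dY < 0. Setting dQ/dY = 0 gives Y = 30.229 / 0.5 = 60.46.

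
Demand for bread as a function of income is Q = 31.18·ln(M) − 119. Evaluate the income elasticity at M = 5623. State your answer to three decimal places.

At M = 5623: Q = 150.227.
dQ/dM = 31.18/M = 0.00554508 at this income.
η = (dQ/dM)·(M/Q) = 0.00554508 × (5623/150.227) = 0.208.

0.208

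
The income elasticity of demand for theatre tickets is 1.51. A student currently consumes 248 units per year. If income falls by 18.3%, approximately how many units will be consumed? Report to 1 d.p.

%ΔQ ≈ η × %ΔI = 1.51 × (-18.3%) = -27.633%.
New Q ≈ 248 × (1 − 0.27633) = 179.5.

179.5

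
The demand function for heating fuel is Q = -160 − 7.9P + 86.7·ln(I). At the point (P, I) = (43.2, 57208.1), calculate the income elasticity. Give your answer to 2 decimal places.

0.19

At P = 43.2, I = 57208.1: Q = 448.471.
Holding P constant, ∂Q/∂I = 86.7/I = 0.00151552.
η_I = (∂Q/∂I)·(I/Q) = 0.00151552 × (57208.1/448.471) = 0.19.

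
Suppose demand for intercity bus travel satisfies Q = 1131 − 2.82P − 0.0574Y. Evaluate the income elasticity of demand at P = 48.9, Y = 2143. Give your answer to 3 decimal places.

-0.141

At P = 48.9, Y = 2143: Q = 870.094.
Holding P constant, ∂Q/∂Y = −0.0574.
η_Y = (∂Q/∂Y)·(Y/Q) = -0.0574 × (2143/870.094) = -0.141.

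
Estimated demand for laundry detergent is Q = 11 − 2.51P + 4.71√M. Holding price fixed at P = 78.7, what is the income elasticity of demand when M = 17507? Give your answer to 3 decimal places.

At P = 78.7, M = 17507: Q = 436.662.
Holding P constant, ∂Q/∂M = 4.71/(2√M) = 0.0177986.
η_M = (∂Q/∂M)·(M/Q) = 0.0177986 × (17507/436.662) = 0.714.

0.714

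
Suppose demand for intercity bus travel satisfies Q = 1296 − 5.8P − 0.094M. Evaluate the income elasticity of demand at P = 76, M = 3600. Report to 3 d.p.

-0.655

At P = 76, M = 3600: Q = 516.800.
Holding P constant, ∂Q/∂M = −0.094.
η_M = (∂Q/∂M)·(M/Q) = -0.094 × (3600/516.800) = -0.655.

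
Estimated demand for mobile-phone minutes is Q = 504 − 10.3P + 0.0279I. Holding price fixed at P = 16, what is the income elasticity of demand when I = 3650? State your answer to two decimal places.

0.23

At P = 16, I = 3650: Q = 441.035.
Holding P constant, ∂Q/∂I = 0.0279.
η_I = (∂Q/∂I)·(I/Q) = 0.0279 × (3650/441.035) = 0.23.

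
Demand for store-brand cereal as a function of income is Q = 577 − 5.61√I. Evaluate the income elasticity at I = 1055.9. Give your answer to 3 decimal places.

At I = 1055.9: Q = 394.705.
dQ/dI = -5.61/(2√I) = -0.086322 at this income.
η = (dQ/dI)·(I/Q) = -0.086322 × (1055.9/394.705) = -0.231.

-0.231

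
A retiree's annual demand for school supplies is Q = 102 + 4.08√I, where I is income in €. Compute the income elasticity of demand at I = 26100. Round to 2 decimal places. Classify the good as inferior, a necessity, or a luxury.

At I = 26100: Q = 761.144.
dQ/dI = 4.08/(2√I) = 0.0126273 at this income.
η = (dQ/dI)·(I/Q) = 0.0126273 × (26100/761.144) = 0.43.
Since 0 < η < 1, the good is a necessity.

0.43 (necessity)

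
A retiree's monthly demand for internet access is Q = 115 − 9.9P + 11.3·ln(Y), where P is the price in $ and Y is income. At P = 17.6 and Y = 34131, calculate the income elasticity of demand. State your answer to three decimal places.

0.192

At P = 17.6, Y = 34131: Q = 58.709.
Holding P constant, ∂Q/∂Y = 11.3/Y = 0.000331077.
η_Y = (∂Q/∂Y)·(Y/Q) = 0.000331077 × (34131/58.709) = 0.192.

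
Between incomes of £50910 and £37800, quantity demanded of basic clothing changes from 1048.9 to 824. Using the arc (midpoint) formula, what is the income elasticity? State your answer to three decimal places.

0.813

ΔQ = 824 − 1048.9 = -224.9; midpoint Q̄ = (1048.9 + 824)/2 = 936.45.
ΔI = 37800 − 50910 = -13110; midpoint Ī = (50910 + 37800)/2 = 44355.
η = (ΔQ/Q̄) ÷ (ΔI/Ī) = (-224.9/936.45) ÷ (-13110/44355) = 0.813.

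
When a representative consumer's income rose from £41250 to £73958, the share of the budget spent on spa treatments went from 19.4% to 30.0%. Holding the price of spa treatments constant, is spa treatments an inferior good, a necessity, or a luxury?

The budget share rises as income rises, so η > 1.

luxury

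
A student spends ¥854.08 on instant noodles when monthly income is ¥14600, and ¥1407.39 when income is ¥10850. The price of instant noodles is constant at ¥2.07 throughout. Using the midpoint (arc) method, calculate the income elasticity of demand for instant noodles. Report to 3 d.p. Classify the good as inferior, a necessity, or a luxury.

-1.660 (inferior good)

With a constant price, Q₁ = 854.08/2.07 = 412.599 and Q₂ = 1407.39/2.07 = 679.899 (equivalently, work directly with expenditure since P cancels).
Midpoint %ΔQ = (1407.39 − 854.08)/1130.74 = 0.48934; midpoint %ΔI = (10850 − 14600)/12725 = -0.29470.
η = 0.48934 / -0.29470 = -1.660.
η < 0 ⇒ inferior good.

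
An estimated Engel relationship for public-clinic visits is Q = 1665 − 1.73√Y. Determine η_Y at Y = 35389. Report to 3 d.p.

At Y = 35389: Q = 1339.553.
dQ/dY = -1.73/(2√Y) = -0.00459814 at this income.
η = (dQ/dY)·(Y/Q) = -0.00459814 × (35389/1339.553) = -0.121.

-0.121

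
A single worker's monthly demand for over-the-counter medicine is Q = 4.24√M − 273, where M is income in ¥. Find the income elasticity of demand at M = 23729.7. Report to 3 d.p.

0.859

At M = 23729.7: Q = 380.149.
dQ/dM = 4.24/(2√M) = 0.0137623 at this income.
η = (dQ/dM)·(M/Q) = 0.0137623 × (23729.7/380.149) = 0.859.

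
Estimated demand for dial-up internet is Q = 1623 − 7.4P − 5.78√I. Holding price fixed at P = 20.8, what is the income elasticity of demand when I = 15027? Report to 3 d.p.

-0.466

At P = 20.8, I = 15027: Q = 760.541.
Holding P constant, ∂Q/∂I = -5.78/(2√I) = -0.0235755.
η_I = (∂Q/∂I)·(I/Q) = -0.0235755 × (15027/760.541) = -0.466.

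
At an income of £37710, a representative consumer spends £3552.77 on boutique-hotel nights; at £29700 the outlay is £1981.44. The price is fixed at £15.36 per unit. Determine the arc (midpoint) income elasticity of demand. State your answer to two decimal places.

2.39

With a constant price, Q₁ = 3552.77/15.36 = 231.300 and Q₂ = 1981.44/15.36 = 129.000 (equivalently, work directly with expenditure since P cancels).
Midpoint %ΔQ = (1981.44 − 3552.77)/2767.11 = -0.56786; midpoint %ΔI = (29700 − 37710)/33705 = -0.23765.
η = -0.56786 / -0.23765 = 2.39.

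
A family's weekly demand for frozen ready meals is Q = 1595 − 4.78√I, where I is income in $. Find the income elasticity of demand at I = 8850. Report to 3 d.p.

At I = 8850: Q = 1145.324.
dQ/dI = -4.78/(2√I) = -0.0254054 at this income.
η = (dQ/dI)·(I/Q) = -0.0254054 × (8850/1145.324) = -0.196.

-0.196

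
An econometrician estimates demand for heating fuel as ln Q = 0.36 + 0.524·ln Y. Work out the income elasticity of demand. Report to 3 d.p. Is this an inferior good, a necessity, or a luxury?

In a log-linear demand, the coefficient on ln Y is the income elasticity.
So η = 0.524.
0 < η < 1 ⇒ necessity.

0.524 (necessity)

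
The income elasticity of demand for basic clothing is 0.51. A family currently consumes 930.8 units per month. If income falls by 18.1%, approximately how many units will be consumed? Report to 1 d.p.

844.9

%ΔQ ≈ η × %ΔI = 0.51 × (-18.1%) = -9.231%.
New Q ≈ 930.8 × (1 − 0.09231) = 844.9.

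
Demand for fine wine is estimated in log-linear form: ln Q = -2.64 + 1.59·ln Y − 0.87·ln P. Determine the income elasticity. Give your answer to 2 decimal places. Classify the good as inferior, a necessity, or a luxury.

In a log-linear demand, the coefficient on ln Y is the income elasticity.
So η = 1.59.
η > 1 ⇒ luxury.

1.59 (luxury)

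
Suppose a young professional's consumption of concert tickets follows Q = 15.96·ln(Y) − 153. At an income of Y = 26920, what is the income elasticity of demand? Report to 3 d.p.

At Y = 26920: Q = 9.802.
dQ/dY = 15.96/Y = 0.000592868 at this income.
η = (dQ/dY)·(Y/Q) = 0.000592868 × (26920/9.802) = 1.628.

1.628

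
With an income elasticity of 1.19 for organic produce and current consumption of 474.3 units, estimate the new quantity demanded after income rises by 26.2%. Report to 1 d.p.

622.2

%ΔQ ≈ η × %ΔI = 1.19 × 26.2% = 31.178%.
New Q ≈ 474.3 × (1 + 0.31178) = 622.2.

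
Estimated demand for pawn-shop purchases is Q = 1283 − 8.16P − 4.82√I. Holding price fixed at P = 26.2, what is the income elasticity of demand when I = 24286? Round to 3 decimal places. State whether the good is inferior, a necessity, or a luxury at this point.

At P = 26.2, I = 24286: Q = 318.061.
Holding P constant, ∂Q/∂I = -4.82/(2√I) = -0.0154646.
η_I = (∂Q/∂I)·(I/Q) = -0.0154646 × (24286/318.061) = -1.181.
Since η < 0, this is an inferior good.

-1.181 (inferior good)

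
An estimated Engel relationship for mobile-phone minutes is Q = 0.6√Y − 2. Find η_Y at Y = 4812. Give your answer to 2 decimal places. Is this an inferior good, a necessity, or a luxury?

At Y = 4812: Q = 39.621.
dQ/dY = 0.6/(2√Y) = 0.00432472 at this income.
η = (dQ/dY)·(Y/Q) = 0.00432472 × (4812/39.621) = 0.53.
Since 0 < η < 1, the good is a necessity.

0.53 (necessity)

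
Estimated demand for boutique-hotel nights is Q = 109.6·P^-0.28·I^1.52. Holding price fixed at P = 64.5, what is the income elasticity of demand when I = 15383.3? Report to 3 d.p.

1.520

For a multiplicative demand Q = A·P^α·I^β, the income elasticity is β everywhere.
Here β = 1.52, so η = 1.520.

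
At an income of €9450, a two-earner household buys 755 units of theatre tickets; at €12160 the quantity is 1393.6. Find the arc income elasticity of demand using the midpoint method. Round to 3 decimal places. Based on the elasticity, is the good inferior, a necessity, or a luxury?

2.370 (luxury)

ΔQ = 1393.6 − 755 = 638.6; midpoint Q̄ = (755 + 1393.6)/2 = 1074.3.
ΔI = 12160 − 9450 = 2710; midpoint Ī = (9450 + 12160)/2 = 10805.
η = (ΔQ/Q̄) ÷ (ΔI/Ī) = (638.6/1074.3) ÷ (2710/10805) = 2.370.
η > 1 ⇒ luxury.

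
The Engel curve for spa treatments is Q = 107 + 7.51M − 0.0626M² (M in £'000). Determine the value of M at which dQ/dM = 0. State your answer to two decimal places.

dQ/dM = 7.51 − 0.1252M.
The good is inferior where dQ/dM < 0. Setting dQ/dM = 0 gives M = 7.51 / 0.1252 = 59.98.

59.98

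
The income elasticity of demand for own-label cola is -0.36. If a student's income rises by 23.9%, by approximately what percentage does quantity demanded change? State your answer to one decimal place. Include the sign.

%ΔQ ≈ η × %ΔI = -0.36 × 23.9% = -8.6%.

-8.6%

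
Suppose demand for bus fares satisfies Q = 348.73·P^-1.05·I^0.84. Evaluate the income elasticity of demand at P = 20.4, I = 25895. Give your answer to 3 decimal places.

0.840

For a multiplicative demand Q = A·P^α·I^β, the income elasticity is β everywhere.
Here β = 0.84, so η = 0.840.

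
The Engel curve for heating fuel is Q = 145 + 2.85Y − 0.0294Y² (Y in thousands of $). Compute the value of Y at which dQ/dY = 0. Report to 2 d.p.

48.47

dQ/dY = 2.85 − 0.0588Y.
The good is inferior where dQ/dY < 0. Setting dQ/dY = 0 gives Y = 2.85 / 0.0588 = 48.47.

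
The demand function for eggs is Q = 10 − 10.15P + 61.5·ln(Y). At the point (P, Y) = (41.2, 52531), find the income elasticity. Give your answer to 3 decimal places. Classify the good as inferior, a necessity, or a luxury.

At P = 41.2, Y = 52531: Q = 260.273.
Holding P constant, ∂Q/∂Y = 61.5/Y = 0.00117074.
η_Y = (∂Q/∂Y)·(Y/Q) = 0.00117074 × (52531/260.273) = 0.236.
Since 0 < η < 1, this is a necessity.

0.236 (necessity)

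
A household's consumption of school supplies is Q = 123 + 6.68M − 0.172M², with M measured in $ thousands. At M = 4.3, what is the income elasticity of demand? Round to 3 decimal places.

At M = 4.3: Q = 148.5437.
dQ/dM = 6.68 − 0.344M = 5.20080.
η = (dQ/dM)·(M/Q) = 5.20080 × (4.3/148.5437) = 0.151.

0.151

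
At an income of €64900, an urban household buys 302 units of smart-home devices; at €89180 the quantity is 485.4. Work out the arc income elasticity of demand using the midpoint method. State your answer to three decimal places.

ΔQ = 485.4 − 302 = 183.4; midpoint Q̄ = (302 + 485.4)/2 = 393.7.
ΔI = 89180 − 64900 = 24280; midpoint Ī = (64900 + 89180)/2 = 77040.
η = (ΔQ/Q̄) ÷ (ΔI/Ī) = (183.4/393.7) ÷ (24280/77040) = 1.478.

1.478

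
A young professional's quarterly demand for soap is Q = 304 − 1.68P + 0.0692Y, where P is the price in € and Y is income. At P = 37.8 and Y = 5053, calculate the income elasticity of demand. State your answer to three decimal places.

At P = 37.8, Y = 5053: Q = 590.164.
Holding P constant, ∂Q/∂Y = 0.0692.
η_Y = (∂Q/∂Y)·(Y/Q) = 0.0692 × (5053/590.164) = 0.592.

0.592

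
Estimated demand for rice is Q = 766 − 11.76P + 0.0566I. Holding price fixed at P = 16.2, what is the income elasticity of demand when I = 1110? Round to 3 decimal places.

At P = 16.2, I = 1110: Q = 638.314.
Holding P constant, ∂Q/∂I = 0.0566.
η_I = (∂Q/∂I)·(I/Q) = 0.0566 × (1110/638.314) = 0.098.

0.098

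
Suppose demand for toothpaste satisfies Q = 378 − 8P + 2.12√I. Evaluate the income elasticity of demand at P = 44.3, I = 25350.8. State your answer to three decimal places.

At P = 44.3, I = 25350.8: Q = 361.145.
Holding P constant, ∂Q/∂I = 2.12/(2√I) = 0.00665748.
η_I = (∂Q/∂I)·(I/Q) = 0.00665748 × (25350.8/361.145) = 0.467.

0.467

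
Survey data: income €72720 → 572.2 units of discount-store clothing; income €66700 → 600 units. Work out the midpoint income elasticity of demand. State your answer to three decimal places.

-0.549

ΔQ = 600 − 572.2 = 27.8; midpoint Q̄ = (572.2 + 600)/2 = 586.1.
ΔI = 66700 − 72720 = -6020; midpoint Ī = (72720 + 66700)/2 = 69710.
η = (ΔQ/Q̄) ÷ (ΔI/Ī) = (27.8/586.1) ÷ (-6020/69710) = -0.549.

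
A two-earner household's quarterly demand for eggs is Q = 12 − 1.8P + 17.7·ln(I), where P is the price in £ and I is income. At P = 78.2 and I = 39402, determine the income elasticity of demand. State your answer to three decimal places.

0.302

At P = 78.2, I = 39402: Q = 58.534.
Holding P constant, ∂Q/∂I = 17.7/I = 0.000449216.
η_I = (∂Q/∂I)·(I/Q) = 0.000449216 × (39402/58.534) = 0.302.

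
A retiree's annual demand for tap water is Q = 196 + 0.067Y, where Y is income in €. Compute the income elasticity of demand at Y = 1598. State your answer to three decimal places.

0.353

At Y = 1598: Q = 303.066.
dQ/dY = 0.067.
η = (dQ/dY)·(Y/Q) = 0.067 × (1598/303.066) = 0.353.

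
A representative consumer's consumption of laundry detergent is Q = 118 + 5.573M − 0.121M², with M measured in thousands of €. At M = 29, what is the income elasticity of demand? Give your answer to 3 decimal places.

At M = 29: Q = 177.8560.
dQ/dM = 5.573 − 0.242M = -1.44500.
η = (dQ/dM)·(M/Q) = -1.44500 × (29/177.8560) = -0.236.

-0.236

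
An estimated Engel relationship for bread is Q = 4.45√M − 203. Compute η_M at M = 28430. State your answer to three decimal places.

0.685

At M = 28430: Q = 547.323.
dQ/dM = 4.45/(2√M) = 0.013196 at this income.
η = (dQ/dM)·(M/Q) = 0.013196 × (28430/547.323) = 0.685.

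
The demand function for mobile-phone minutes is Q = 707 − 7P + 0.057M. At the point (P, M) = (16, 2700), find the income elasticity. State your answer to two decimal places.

0.21

At P = 16, M = 2700: Q = 748.900.
Holding P constant, ∂Q/∂M = 0.057.
η_M = (∂Q/∂M)·(M/Q) = 0.057 × (2700/748.900) = 0.21.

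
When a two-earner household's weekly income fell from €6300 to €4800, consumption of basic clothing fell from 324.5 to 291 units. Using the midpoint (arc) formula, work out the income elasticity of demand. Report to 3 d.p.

ΔQ = 291 − 324.5 = -33.5; midpoint Q̄ = (324.5 + 291)/2 = 307.75.
ΔI = 4800 − 6300 = -1500; midpoint Ī = (6300 + 4800)/2 = 5550.
η = (ΔQ/Q̄) ÷ (ΔI/Ī) = (-33.5/307.75) ÷ (-1500/5550) = 0.403.

0.403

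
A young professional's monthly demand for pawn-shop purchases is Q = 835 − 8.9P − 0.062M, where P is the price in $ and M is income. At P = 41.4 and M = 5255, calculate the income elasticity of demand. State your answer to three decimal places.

-2.315

At P = 41.4, M = 5255: Q = 140.730.
Holding P constant, ∂Q/∂M = −0.062.
η_M = (∂Q/∂M)·(M/Q) = -0.062 × (5255/140.730) = -2.315.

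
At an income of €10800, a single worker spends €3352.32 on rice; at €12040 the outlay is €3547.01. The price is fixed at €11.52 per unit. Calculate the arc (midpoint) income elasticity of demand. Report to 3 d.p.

0.520

With a constant price, Q₁ = 3352.32/11.52 = 291.000 and Q₂ = 3547.01/11.52 = 307.900 (equivalently, work directly with expenditure since P cancels).
Midpoint %ΔQ = (3547.01 − 3352.32)/3449.67 = 0.05644; midpoint %ΔI = (12040 − 10800)/11420 = 0.10858.
η = 0.05644 / 0.10858 = 0.520.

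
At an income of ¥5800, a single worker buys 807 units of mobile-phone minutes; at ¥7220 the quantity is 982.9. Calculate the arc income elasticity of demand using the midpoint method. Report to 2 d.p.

0.90

ΔQ = 982.9 − 807 = 175.9; midpoint Q̄ = (807 + 982.9)/2 = 894.95.
ΔI = 7220 − 5800 = 1420; midpoint Ī = (5800 + 7220)/2 = 6510.
η = (ΔQ/Q̄) ÷ (ΔI/Ī) = (175.9/894.95) ÷ (1420/6510) = 0.90.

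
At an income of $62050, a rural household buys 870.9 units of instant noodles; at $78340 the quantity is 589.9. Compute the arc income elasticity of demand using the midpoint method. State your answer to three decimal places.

ΔQ = 589.9 − 870.9 = -281; midpoint Q̄ = (870.9 + 589.9)/2 = 730.4.
ΔI = 78340 − 62050 = 16290; midpoint Ī = (62050 + 78340)/2 = 70195.
η = (ΔQ/Q̄) ÷ (ΔI/Ī) = (-281/730.4) ÷ (16290/70195) = -1.658.

-1.658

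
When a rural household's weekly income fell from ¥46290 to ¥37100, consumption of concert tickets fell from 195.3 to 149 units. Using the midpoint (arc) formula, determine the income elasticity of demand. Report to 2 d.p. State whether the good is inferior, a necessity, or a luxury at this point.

1.22 (luxury)

ΔQ = 149 − 195.3 = -46.3; midpoint Q̄ = (195.3 + 149)/2 = 172.15.
ΔI = 37100 − 46290 = -9190; midpoint Ī = (46290 + 37100)/2 = 41695.
η = (ΔQ/Q̄) ÷ (ΔI/Ī) = (-46.3/172.15) ÷ (-9190/41695) = 1.22.
η > 1 ⇒ luxury.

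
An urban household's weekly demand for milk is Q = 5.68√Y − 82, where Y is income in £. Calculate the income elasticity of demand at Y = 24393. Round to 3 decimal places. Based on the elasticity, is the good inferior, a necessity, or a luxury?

At Y = 24393: Q = 805.117.
dQ/dY = 5.68/(2√Y) = 0.0181838 at this income.
η = (dQ/dY)·(Y/Q) = 0.0181838 × (24393/805.117) = 0.551.
Since 0 < η < 1, the good is a necessity.

0.551 (necessity)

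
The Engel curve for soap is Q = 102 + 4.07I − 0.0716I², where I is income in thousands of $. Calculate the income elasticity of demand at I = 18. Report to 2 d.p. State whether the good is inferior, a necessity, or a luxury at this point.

0.18 (necessity)

At I = 18: Q = 152.0616.
dQ/dI = 4.07 − 0.1432I = 1.49240.
η = (dQ/dI)·(I/Q) = 1.49240 × (18/152.0616) = 0.18.
0 < η < 1 ⇒ necessity.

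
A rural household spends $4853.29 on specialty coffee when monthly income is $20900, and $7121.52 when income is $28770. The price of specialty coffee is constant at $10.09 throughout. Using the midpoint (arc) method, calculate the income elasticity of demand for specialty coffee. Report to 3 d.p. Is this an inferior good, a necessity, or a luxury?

1.195 (luxury)

With a constant price, Q₁ = 4853.29/10.09 = 481.000 and Q₂ = 7121.52/10.09 = 705.800 (equivalently, work directly with expenditure since P cancels).
Midpoint %ΔQ = (7121.52 − 4853.29)/5987.41 = 0.37883; midpoint %ΔI = (28770 − 20900)/24835 = 0.31689.
η = 0.37883 / 0.31689 = 1.195.
η > 1 ⇒ luxury.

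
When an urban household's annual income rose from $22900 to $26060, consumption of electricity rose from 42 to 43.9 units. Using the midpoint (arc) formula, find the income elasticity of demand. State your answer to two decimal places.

0.34

ΔQ = 43.9 − 42 = 1.9; midpoint Q̄ = (42 + 43.9)/2 = 42.95.
ΔI = 26060 − 22900 = 3160; midpoint Ī = (22900 + 26060)/2 = 24480.
η = (ΔQ/Q̄) ÷ (ΔI/Ī) = (1.9/42.95) ÷ (3160/24480) = 0.34.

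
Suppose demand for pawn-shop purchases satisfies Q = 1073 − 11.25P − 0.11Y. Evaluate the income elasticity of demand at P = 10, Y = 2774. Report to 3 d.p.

At P = 10, Y = 2774: Q = 655.360.
Holding P constant, ∂Q/∂Y = −0.11.
η_Y = (∂Q/∂Y)·(Y/Q) = -0.11 × (2774/655.360) = -0.466.

-0.466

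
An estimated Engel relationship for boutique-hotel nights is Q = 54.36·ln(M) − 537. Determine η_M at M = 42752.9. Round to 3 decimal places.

1.275

At M = 42752.9: Q = 42.651.
dQ/dM = 54.36/M = 0.00127149 at this income.
η = (dQ/dM)·(M/Q) = 0.00127149 × (42752.9/42.651) = 1.275.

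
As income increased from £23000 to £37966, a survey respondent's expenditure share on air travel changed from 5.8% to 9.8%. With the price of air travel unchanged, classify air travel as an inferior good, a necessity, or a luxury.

luxury

The budget share rises as income rises, so η > 1.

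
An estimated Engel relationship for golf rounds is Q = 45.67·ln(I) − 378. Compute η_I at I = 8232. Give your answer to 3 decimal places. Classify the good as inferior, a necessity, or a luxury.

At I = 8232: Q = 33.751.
dQ/dI = 45.67/I = 0.00554786 at this income.
η = (dQ/dI)·(I/Q) = 0.00554786 × (8232/33.751) = 1.353.
Since η > 1, the good is a luxury.

1.353 (luxury)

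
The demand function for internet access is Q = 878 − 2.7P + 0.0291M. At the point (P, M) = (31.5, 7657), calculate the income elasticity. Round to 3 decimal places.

At P = 31.5, M = 7657: Q = 1015.769.
Holding P constant, ∂Q/∂M = 0.0291.
η_M = (∂Q/∂M)·(M/Q) = 0.0291 × (7657/1015.769) = 0.219.

0.219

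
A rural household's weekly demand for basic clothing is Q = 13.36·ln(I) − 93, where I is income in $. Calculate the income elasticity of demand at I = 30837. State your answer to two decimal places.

At I = 30837: Q = 45.095.
dQ/dI = 13.36/I = 0.000433246 at this income.
η = (dQ/dI)·(I/Q) = 0.000433246 × (30837/45.095) = 0.30.

0.30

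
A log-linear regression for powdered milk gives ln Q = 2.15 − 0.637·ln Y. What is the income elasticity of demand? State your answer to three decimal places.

-0.637

In a log-linear demand, the coefficient on ln Y is the income elasticity.
So η = -0.637.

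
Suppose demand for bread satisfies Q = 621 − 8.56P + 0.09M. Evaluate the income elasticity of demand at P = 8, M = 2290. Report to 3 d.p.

At P = 8, M = 2290: Q = 758.620.
Holding P constant, ∂Q/∂M = 0.09.
η_M = (∂Q/∂M)·(M/Q) = 0.09 × (2290/758.620) = 0.272.

0.272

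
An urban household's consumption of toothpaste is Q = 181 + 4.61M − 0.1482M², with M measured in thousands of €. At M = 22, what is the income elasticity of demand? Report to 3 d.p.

At M = 22: Q = 210.6912.
dQ/dM = 4.61 − 0.2964M = -1.91080.
η = (dQ/dM)·(M/Q) = -1.91080 × (22/210.6912) = -0.200.

-0.200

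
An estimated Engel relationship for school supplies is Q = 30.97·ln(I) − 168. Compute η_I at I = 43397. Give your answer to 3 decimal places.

At I = 43397: Q = 162.702.
dQ/dI = 30.97/I = 0.000713644 at this income.
η = (dQ/dI)·(I/Q) = 0.000713644 × (43397/162.702) = 0.190.

0.190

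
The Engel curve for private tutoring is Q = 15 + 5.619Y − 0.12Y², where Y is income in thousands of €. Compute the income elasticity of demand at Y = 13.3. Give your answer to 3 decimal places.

0.471

At Y = 13.3: Q = 68.5059.
dQ/dY = 5.619 − 0.24Y = 2.42700.
η = (dQ/dY)·(Y/Q) = 2.42700 × (13.3/68.5059) = 0.471.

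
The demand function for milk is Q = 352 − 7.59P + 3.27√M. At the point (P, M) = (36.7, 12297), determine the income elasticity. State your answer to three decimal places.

0.416

At P = 36.7, M = 12297: Q = 436.063.
Holding P constant, ∂Q/∂M = 3.27/(2√M) = 0.0147441.
η_M = (∂Q/∂M)·(M/Q) = 0.0147441 × (12297/436.063) = 0.416.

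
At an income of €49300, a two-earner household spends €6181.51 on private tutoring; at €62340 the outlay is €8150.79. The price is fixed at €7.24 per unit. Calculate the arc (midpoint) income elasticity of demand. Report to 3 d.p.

With a constant price, Q₁ = 6181.51/7.24 = 853.800 and Q₂ = 8150.79/7.24 = 1125.800 (equivalently, work directly with expenditure since P cancels).
Midpoint %ΔQ = (8150.79 − 6181.51)/7166.15 = 0.27480; midpoint %ΔI = (62340 − 49300)/55820 = 0.23361.
η = 0.27480 / 0.23361 = 1.176.

1.176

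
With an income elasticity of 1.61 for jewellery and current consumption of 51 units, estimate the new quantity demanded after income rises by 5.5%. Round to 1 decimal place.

%ΔQ ≈ η × %ΔI = 1.61 × 5.5% = 8.855%.
New Q ≈ 51 × (1 + 0.08855) = 55.5.

55.5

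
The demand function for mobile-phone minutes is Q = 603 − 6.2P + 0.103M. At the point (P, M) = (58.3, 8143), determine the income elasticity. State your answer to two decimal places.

At P = 58.3, M = 8143: Q = 1080.269.
Holding P constant, ∂Q/∂M = 0.103.
η_M = (∂Q/∂M)·(M/Q) = 0.103 × (8143/1080.269) = 0.78.

0.78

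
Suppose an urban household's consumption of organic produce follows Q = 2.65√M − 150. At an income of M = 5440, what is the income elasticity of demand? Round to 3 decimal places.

2.150

At M = 5440: Q = 45.454.
dQ/dM = 2.65/(2√M) = 0.0179646 at this income.
η = (dQ/dM)·(M/Q) = 0.0179646 × (5440/45.454) = 2.150.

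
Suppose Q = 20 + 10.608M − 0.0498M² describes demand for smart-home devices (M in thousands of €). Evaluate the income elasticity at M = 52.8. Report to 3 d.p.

At M = 52.8: Q = 441.2680.
dQ/dM = 10.608 − 0.0996M = 5.34912.
η = (dQ/dM)·(M/Q) = 5.34912 × (52.8/441.2680) = 0.640.

0.640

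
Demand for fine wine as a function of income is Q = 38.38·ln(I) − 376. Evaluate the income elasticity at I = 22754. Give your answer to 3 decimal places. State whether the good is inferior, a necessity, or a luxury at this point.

At I = 22754: Q = 9.047.
dQ/dI = 38.38/I = 0.00168674 at this income.
η = (dQ/dI)·(I/Q) = 0.00168674 × (22754/9.047) = 4.242.
Since η > 1, the good is a luxury.

4.242 (luxury)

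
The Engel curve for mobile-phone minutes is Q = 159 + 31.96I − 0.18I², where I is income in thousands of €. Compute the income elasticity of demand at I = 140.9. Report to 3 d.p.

At I = 140.9: Q = 1088.6582.
dQ/dI = 31.96 − 0.36I = -18.76400.
η = (dQ/dI)·(I/Q) = -18.76400 × (140.9/1088.6582) = -2.429.

-2.429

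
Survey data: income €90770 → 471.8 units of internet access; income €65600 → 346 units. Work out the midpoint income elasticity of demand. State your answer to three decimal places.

0.956

ΔQ = 346 − 471.8 = -125.8; midpoint Q̄ = (471.8 + 346)/2 = 408.9.
ΔI = 65600 − 90770 = -25170; midpoint Ī = (90770 + 65600)/2 = 78185.
η = (ΔQ/Q̄) ÷ (ΔI/Ī) = (-125.8/408.9) ÷ (-25170/78185) = 0.956.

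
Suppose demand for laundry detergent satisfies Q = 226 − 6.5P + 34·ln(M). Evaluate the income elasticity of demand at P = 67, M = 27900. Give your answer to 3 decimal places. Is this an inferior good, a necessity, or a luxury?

0.245 (necessity)

At P = 67, M = 27900: Q = 138.537.
Holding P constant, ∂Q/∂M = 34/M = 0.00121864.
η_M = (∂Q/∂M)·(M/Q) = 0.00121864 × (27900/138.537) = 0.245.
Since 0 < η < 1, this is a necessity.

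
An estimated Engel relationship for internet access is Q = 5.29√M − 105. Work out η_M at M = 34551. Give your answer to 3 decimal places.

At M = 34551: Q = 878.300.
dQ/dM = 5.29/(2√M) = 0.0142297 at this income.
η = (dQ/dM)·(M/Q) = 0.0142297 × (34551/878.300) = 0.560.

0.560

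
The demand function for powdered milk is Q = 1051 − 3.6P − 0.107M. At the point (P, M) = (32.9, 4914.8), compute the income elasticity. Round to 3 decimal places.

-1.293

At P = 32.9, M = 4914.8: Q = 406.676.
Holding P constant, ∂Q/∂M = −0.107.
η_M = (∂Q/∂M)·(M/Q) = -0.107 × (4914.8/406.676) = -1.293.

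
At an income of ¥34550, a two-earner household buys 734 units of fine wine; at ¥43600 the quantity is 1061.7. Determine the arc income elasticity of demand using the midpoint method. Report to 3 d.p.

ΔQ = 1061.7 − 734 = 327.7; midpoint Q̄ = (734 + 1061.7)/2 = 897.85.
ΔI = 43600 − 34550 = 9050; midpoint Ī = (34550 + 43600)/2 = 39075.
η = (ΔQ/Q̄) ÷ (ΔI/Ī) = (327.7/897.85) ÷ (9050/39075) = 1.576.

1.576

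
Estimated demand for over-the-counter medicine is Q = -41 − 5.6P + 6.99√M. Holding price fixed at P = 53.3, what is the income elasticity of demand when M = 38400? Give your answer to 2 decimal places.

0.66

At P = 53.3, M = 38400: Q = 1030.275.
Holding P constant, ∂Q/∂M = 6.99/(2√M) = 0.0178353.
η_M = (∂Q/∂M)·(M/Q) = 0.0178353 × (38400/1030.275) = 0.66.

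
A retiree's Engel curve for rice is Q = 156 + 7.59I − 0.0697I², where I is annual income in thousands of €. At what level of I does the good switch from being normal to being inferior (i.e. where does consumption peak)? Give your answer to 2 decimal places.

54.45

dQ/dI = 7.59 − 0.1394I.
The good is inferior where dQ/dI < 0. Setting dQ/dI = 0 gives I = 7.59 / 0.1394 = 54.45.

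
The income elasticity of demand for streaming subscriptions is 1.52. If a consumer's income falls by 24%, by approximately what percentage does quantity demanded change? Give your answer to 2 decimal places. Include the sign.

%ΔQ ≈ η × %ΔI = 1.52 × (-24%) = -36.48%.

-36.48%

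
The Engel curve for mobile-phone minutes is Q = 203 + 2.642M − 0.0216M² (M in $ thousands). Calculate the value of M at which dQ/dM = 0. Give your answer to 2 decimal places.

61.16

dQ/dM = 2.642 − 0.0432M.
The good is inferior where dQ/dM < 0. Setting dQ/dM = 0 gives M = 2.642 / 0.0432 = 61.16.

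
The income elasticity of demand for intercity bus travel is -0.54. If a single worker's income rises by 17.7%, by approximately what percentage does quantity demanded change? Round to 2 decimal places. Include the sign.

-9.56%

%ΔQ ≈ η × %ΔI = -0.54 × 17.7% = -9.56%.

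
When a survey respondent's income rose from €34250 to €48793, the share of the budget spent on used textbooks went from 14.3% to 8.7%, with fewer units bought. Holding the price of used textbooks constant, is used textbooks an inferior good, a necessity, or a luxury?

Quantity demanded falls as income rises, so η < 0.

inferior good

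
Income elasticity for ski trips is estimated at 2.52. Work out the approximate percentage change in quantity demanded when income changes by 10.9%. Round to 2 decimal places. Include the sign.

%ΔQ ≈ η × %ΔI = 2.52 × 10.9% = 27.47%.

27.47%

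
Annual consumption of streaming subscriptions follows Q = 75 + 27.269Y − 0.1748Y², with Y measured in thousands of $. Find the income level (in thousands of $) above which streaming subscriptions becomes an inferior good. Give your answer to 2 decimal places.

dQ/dY = 27.269 − 0.3496Y.
The good is inferior where dQ/dY < 0. Setting dQ/dY = 0 gives Y = 27.269 / 0.3496 = 78.00.

78.00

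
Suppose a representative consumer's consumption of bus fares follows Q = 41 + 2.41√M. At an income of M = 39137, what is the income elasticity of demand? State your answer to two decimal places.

At M = 39137: Q = 517.772.
dQ/dM = 2.41/(2√M) = 0.00609107 at this income.
η = (dQ/dM)·(M/Q) = 0.00609107 × (39137/517.772) = 0.46.

0.46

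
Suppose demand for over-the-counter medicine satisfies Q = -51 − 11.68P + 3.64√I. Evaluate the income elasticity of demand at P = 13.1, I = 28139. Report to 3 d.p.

0.751

At P = 13.1, I = 28139: Q = 406.590.
Holding P constant, ∂Q/∂I = 3.64/(2√I) = 0.0108497.
η_I = (∂Q/∂I)·(I/Q) = 0.0108497 × (28139/406.590) = 0.751.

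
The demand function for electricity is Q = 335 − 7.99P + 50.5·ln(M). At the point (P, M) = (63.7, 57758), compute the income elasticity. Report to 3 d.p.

At P = 63.7, M = 57758: Q = 379.720.
Holding P constant, ∂Q/∂M = 50.5/M = 0.000874338.
η_M = (∂Q/∂M)·(M/Q) = 0.000874338 × (57758/379.720) = 0.133.

0.133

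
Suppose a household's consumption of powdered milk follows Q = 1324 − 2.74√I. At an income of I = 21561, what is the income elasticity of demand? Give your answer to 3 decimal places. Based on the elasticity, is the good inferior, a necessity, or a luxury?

-0.218 (inferior good)

At I = 21561: Q = 921.668.
dQ/dI = -2.74/(2√I) = -0.0093301 at this income.
η = (dQ/dI)·(I/Q) = -0.0093301 × (21561/921.668) = -0.218.
Since η < 0, the good is an inferior good.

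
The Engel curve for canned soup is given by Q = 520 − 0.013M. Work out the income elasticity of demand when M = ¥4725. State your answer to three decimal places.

-0.134

At M = 4725: Q = 458.575.
dQ/dM = −0.013.
η = (dQ/dM)·(M/Q) = -0.013 × (4725/458.575) = -0.134.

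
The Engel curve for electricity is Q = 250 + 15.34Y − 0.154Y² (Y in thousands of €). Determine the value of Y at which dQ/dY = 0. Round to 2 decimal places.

49.81

dQ/dY = 15.34 − 0.308Y.
The good is inferior where dQ/dY < 0. Setting dQ/dY = 0 gives Y = 15.34 / 0.308 = 49.81.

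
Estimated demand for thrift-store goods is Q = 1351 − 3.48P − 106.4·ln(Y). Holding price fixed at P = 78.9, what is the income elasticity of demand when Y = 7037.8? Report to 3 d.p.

-0.795

At P = 78.9, Y = 7037.8: Q = 133.825.
Holding P constant, ∂Q/∂Y = -106.4/Y = -0.0151184.
η_Y = (∂Q/∂Y)·(Y/Q) = -0.0151184 × (7037.8/133.825) = -0.795.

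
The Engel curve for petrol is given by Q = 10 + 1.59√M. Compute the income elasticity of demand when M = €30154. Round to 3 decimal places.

At M = 30154: Q = 286.102.
dQ/dM = 1.59/(2√M) = 0.0045782 at this income.
η = (dQ/dM)·(M/Q) = 0.0045782 × (30154/286.102) = 0.483.

0.483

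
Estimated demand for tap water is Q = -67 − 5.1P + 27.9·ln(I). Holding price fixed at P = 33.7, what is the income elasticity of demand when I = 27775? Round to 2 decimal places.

At P = 33.7, I = 27775: Q = 46.600.
Holding P constant, ∂Q/∂I = 27.9/I = 0.0010045.
η_I = (∂Q/∂I)·(I/Q) = 0.0010045 × (27775/46.600) = 0.60.

0.60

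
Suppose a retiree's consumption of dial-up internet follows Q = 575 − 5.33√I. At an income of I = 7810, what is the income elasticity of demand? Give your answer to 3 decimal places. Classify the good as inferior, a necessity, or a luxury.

At I = 7810: Q = 103.965.
dQ/dI = -5.33/(2√I) = -0.0301559 at this income.
η = (dQ/dI)·(I/Q) = -0.0301559 × (7810/103.965) = -2.265.
Since η < 0, the good is an inferior good.

-2.265 (inferior good)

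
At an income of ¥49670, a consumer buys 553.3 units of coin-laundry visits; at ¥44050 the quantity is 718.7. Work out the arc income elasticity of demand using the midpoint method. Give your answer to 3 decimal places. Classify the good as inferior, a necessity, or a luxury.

ΔQ = 718.7 − 553.3 = 165.4; midpoint Q̄ = (553.3 + 718.7)/2 = 636.
ΔI = 44050 − 49670 = -5620; midpoint Ī = (49670 + 44050)/2 = 46860.
η = (ΔQ/Q̄) ÷ (ΔI/Ī) = (165.4/636) ÷ (-5620/46860) = -2.168.
η < 0 ⇒ inferior good.

-2.168 (inferior good)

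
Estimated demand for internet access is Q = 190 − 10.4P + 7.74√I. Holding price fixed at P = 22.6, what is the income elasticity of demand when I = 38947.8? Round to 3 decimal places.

At P = 22.6, I = 38947.8: Q = 1482.464.
Holding P constant, ∂Q/∂I = 7.74/(2√I) = 0.0196096.
η_I = (∂Q/∂I)·(I/Q) = 0.0196096 × (38947.8/1482.464) = 0.515.

0.515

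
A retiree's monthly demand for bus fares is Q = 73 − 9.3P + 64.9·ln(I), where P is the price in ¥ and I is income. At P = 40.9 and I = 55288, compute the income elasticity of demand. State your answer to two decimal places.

At P = 40.9, I = 55288: Q = 401.358.
Holding P constant, ∂Q/∂I = 64.9/I = 0.00117385.
η_I = (∂Q/∂I)·(I/Q) = 0.00117385 × (55288/401.358) = 0.16.

0.16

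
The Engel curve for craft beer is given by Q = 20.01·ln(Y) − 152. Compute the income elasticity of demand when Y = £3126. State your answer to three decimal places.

At Y = 3126: Q = 9.031.
dQ/dY = 20.01/Y = 0.00640115 at this income.
η = (dQ/dY)·(Y/Q) = 0.00640115 × (3126/9.031) = 2.216.

2.216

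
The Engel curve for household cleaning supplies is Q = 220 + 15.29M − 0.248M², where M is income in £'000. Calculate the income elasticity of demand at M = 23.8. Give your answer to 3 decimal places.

At M = 23.8: Q = 443.4249.
dQ/dM = 15.29 − 0.496M = 3.48520.
η = (dQ/dM)·(M/Q) = 3.48520 × (23.8/443.4249) = 0.187.

0.187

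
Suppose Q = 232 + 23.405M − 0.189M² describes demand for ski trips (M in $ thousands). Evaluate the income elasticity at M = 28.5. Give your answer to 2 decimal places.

At M = 28.5: Q = 745.5273.
dQ/dM = 23.405 − 0.378M = 12.63200.
η = (dQ/dM)·(M/Q) = 12.63200 × (28.5/745.5273) = 0.48.

0.48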